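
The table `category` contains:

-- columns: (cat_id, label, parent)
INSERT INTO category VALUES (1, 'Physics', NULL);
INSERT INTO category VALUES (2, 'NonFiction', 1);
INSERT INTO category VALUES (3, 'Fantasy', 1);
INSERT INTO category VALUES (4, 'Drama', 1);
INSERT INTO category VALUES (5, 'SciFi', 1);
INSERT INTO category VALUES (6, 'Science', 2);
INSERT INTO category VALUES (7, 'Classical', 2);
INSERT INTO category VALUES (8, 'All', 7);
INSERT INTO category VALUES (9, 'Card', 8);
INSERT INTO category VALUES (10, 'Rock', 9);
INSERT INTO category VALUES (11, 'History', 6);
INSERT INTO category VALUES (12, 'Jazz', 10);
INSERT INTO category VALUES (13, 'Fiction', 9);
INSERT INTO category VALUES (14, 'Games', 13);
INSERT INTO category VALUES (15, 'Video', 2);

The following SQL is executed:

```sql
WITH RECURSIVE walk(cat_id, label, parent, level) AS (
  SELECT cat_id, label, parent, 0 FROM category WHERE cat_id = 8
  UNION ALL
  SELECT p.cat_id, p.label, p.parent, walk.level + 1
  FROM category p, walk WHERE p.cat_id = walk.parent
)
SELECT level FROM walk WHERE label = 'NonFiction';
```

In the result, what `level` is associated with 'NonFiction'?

2

Base: cat_id=8 (All), parent=7, level 0.
Iteration 1: join on cat_id=7 -> Classical (id 7, parent=2, level 1).
Iteration 2: join on cat_id=2 -> NonFiction (id 2, parent=1, level 2).
Iteration 3: join on cat_id=1 -> Physics (id 1, parent=NULL, level 3).
Iteration 4: parent is NULL; no match; recursion stops.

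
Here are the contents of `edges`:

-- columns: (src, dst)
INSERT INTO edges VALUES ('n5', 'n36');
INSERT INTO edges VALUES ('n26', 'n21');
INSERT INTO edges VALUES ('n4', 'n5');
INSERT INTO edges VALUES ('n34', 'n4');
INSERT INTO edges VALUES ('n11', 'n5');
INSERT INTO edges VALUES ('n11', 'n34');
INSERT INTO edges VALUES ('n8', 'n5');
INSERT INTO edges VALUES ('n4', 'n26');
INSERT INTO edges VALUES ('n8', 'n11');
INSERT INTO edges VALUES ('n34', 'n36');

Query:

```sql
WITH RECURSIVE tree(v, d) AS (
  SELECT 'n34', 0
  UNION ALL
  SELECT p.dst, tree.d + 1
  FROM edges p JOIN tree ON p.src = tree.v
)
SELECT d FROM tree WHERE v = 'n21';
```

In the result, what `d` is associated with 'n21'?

3

Base: (n34, d=0).
Iteration 1: edges from {n34} -> (n36, d=1), (n4, d=1).
Iteration 2: edges from {n36,n4} -> (n26, d=2), (n5, d=2).
Iteration 3: edges from {n26,n5} -> (n21, d=3), (n36, d=3).
Iteration 4: no outgoing edges from {n21,n36}; recursion stops.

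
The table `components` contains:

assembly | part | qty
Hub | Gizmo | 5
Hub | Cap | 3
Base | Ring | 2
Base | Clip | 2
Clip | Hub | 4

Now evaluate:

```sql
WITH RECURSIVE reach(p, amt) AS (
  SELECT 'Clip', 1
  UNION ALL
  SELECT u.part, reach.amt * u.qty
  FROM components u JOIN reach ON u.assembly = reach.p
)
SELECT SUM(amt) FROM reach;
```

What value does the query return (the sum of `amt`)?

37

Base: (Clip, amt=1).
Iteration 1: components of {Clip} -> Hub = 1*4 = 4.
Iteration 2: components of {Hub} -> Cap = 4*3 = 12, Gizmo = 4*5 = 20.
Iteration 3: no further components; recursion stops.
SUM(amt) = 1 + 4 + 12 + 20 = 37.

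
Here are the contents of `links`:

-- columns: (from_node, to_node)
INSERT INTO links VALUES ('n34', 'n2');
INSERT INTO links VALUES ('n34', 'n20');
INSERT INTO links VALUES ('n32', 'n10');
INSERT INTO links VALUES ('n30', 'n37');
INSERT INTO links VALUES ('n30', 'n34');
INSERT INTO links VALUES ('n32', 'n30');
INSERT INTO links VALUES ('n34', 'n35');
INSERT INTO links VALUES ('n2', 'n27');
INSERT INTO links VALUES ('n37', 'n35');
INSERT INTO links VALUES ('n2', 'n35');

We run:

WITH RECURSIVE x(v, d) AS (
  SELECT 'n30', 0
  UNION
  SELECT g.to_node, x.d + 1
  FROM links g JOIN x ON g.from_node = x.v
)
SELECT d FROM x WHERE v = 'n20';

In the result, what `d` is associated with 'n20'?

Base: (n30, d=0).
Iteration 1: edges from {n30} -> (n34, d=1), (n37, d=1).
Iteration 2: edges from {n34,n37} -> (n2, d=2), (n20, d=2), (n35, d=2). [UNION drops 1 duplicate row(s)]
Iteration 3: edges from {n2,n20,n35} -> (n27, d=3), (n35, d=3).
Iteration 4: no outgoing edges from {n27,n35}; recursion stops.

2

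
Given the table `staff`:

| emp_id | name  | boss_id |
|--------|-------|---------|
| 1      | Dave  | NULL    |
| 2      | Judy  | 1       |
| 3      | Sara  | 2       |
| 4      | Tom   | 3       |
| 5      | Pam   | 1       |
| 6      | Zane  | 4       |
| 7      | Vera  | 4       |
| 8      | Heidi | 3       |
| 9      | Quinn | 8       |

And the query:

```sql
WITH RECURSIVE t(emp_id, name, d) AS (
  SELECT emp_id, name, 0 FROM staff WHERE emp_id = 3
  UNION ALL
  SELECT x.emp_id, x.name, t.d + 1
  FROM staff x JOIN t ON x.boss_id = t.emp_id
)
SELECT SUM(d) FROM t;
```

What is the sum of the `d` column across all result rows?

8

Base: emp_id=3 (Sara) at d 0.
Iteration 1: rows with boss_id in {3} -> Tom (id 4, d 1), Heidi (id 8, d 1).
Iteration 2: rows with boss_id in {4,8} -> Zane (id 6, d 2), Vera (id 7, d 2), Quinn (id 9, d 2).
Iteration 3: no rows with boss_id in {6,7,9}; recursion stops.
SUM(d) = 0 + 1 + 1 + 2 + 2 + 2 = 8.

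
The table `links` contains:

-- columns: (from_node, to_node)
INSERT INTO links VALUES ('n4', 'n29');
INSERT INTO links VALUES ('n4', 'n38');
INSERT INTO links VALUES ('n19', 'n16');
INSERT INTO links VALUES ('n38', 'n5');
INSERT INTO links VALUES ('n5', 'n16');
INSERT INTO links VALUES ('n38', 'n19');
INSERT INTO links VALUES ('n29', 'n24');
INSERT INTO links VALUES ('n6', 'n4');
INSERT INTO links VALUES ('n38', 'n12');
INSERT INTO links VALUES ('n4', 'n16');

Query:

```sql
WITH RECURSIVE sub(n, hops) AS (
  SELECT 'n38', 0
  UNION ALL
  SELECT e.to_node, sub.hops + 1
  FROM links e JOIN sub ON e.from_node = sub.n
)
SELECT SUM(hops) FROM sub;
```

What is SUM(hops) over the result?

Base: (n38, hops=0).
Iteration 1: edges from {n38} -> (n12, hops=1), (n19, hops=1), (n5, hops=1).
Iteration 2: edges from {n12,n19,n5} -> (n16, hops=2) x2. [UNION ALL keeps all 2 new rows, including repeats]
Iteration 3: no outgoing edges from {n16}; recursion stops.
SUM(hops) = 0 + 1 + 1 + 1 + 2 + 2 = 7.

7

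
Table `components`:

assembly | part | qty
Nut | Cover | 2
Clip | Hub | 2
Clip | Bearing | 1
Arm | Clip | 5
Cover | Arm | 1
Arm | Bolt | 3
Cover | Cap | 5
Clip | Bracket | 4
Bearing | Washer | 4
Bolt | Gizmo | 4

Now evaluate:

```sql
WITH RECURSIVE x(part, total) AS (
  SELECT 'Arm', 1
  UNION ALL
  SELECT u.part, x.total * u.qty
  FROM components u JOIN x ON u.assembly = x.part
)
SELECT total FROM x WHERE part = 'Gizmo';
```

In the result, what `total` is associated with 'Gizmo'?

Base: (Arm, total=1).
Iteration 1: components of {Arm} -> Bolt = 1*3 = 3, Clip = 1*5 = 5.
Iteration 2: components of {Bolt,Clip} -> Bearing = 5*1 = 5, Bracket = 5*4 = 20, Gizmo = 3*4 = 12, Hub = 5*2 = 10.
Iteration 3: components of {Bearing,Bracket,Gizmo,Hub} -> Washer = 5*4 = 20.
Iteration 4: no further components; recursion stops.

12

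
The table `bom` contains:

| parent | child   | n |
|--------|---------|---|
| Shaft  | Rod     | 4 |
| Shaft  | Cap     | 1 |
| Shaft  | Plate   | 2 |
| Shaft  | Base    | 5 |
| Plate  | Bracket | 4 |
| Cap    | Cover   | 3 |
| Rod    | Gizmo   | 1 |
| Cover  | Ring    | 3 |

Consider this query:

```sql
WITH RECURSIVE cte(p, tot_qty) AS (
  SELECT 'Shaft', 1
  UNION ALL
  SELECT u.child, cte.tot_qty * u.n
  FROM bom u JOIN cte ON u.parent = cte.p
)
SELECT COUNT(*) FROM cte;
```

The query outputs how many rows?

9

Base: (Shaft, tot_qty=1).
Iteration 1: components of {Shaft} -> Base = 1*5 = 5, Cap = 1*1 = 1, Plate = 1*2 = 2, Rod = 1*4 = 4.
Iteration 2: components of {Base,Cap,Plate,Rod} -> Bracket = 2*4 = 8, Cover = 1*3 = 3, Gizmo = 4*1 = 4.
Iteration 3: components of {Bracket,Cover,Gizmo} -> Ring = 3*3 = 9.
Iteration 4: no further components; recursion stops.
Total rows emitted: 9.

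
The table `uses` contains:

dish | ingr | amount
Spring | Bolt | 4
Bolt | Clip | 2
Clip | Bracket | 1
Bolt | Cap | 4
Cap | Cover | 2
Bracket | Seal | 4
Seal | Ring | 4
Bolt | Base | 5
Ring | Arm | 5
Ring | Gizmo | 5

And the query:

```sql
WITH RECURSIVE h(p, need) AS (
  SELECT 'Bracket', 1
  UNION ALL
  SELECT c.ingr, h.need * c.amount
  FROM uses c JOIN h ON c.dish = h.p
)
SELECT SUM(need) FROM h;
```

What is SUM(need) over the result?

Base: (Bracket, need=1).
Iteration 1: components of {Bracket} -> Seal = 1*4 = 4.
Iteration 2: components of {Seal} -> Ring = 4*4 = 16.
Iteration 3: components of {Ring} -> Arm = 16*5 = 80, Gizmo = 16*5 = 80.
Iteration 4: no further components; recursion stops.
SUM(need) = 1 + 4 + 16 + 80 + 80 = 181.

181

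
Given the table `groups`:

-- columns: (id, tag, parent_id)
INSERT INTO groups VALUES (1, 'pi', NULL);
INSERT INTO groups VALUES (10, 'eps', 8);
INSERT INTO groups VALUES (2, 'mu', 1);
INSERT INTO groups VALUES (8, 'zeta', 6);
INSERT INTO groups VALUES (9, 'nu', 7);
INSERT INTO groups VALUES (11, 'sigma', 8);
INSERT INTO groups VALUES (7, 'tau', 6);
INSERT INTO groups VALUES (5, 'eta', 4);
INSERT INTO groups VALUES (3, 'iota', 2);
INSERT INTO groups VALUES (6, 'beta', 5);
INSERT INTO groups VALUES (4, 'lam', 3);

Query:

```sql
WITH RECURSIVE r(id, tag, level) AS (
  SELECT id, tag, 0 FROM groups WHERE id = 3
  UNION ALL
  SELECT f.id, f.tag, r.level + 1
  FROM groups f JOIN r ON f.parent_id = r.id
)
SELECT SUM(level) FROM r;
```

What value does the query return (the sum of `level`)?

29

Base: id=3 (iota) at level 0.
Iteration 1: rows with parent_id in {3} -> lam (id 4, level 1).
Iteration 2: rows with parent_id in {4} -> eta (id 5, level 2).
Iteration 3: rows with parent_id in {5} -> beta (id 6, level 3).
Iteration 4: rows with parent_id in {6} -> tau (id 7, level 4), zeta (id 8, level 4).
Iteration 5: rows with parent_id in {7,8} -> nu (id 9, level 5), eps (id 10, level 5), sigma (id 11, level 5).
Iteration 6: no rows with parent_id in {9,10,11}; recursion stops.
SUM(level) = 0 + 1 + 2 + 3 + 4 + 4 + 5 + 5 + 5 = 29.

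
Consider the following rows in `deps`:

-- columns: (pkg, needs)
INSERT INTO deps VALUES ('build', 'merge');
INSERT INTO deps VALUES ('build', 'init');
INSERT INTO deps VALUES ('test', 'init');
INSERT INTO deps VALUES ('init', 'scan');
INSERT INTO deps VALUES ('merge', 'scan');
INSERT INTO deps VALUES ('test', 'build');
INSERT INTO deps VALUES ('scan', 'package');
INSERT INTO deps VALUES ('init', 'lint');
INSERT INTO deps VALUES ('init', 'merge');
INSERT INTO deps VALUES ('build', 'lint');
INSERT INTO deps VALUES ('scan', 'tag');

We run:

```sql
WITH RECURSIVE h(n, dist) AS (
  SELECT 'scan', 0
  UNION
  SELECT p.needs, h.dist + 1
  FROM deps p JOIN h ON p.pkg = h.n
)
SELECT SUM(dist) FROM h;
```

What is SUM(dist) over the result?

2

Base: (scan, dist=0).
Iteration 1: edges from {scan} -> (package, dist=1), (tag, dist=1).
Iteration 2: no outgoing edges from {package,tag}; recursion stops.
SUM(dist) = 0 + 1 + 1 = 2.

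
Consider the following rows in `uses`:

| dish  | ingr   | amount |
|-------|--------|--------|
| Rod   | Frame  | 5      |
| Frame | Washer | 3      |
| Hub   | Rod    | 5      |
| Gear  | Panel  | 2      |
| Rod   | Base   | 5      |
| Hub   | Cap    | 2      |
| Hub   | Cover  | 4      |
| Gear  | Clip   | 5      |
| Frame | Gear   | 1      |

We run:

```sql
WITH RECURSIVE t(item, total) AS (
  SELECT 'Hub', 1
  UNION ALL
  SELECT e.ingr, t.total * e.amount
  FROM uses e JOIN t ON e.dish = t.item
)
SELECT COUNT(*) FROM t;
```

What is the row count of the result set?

Base: (Hub, total=1).
Iteration 1: components of {Hub} -> Cap = 1*2 = 2, Cover = 1*4 = 4, Rod = 1*5 = 5.
Iteration 2: components of {Cap,Cover,Rod} -> Base = 5*5 = 25, Frame = 5*5 = 25.
Iteration 3: components of {Base,Frame} -> Gear = 25*1 = 25, Washer = 25*3 = 75.
Iteration 4: components of {Gear,Washer} -> Clip = 25*5 = 125, Panel = 25*2 = 50.
Iteration 5: no further components; recursion stops.
Total rows emitted: 10.

10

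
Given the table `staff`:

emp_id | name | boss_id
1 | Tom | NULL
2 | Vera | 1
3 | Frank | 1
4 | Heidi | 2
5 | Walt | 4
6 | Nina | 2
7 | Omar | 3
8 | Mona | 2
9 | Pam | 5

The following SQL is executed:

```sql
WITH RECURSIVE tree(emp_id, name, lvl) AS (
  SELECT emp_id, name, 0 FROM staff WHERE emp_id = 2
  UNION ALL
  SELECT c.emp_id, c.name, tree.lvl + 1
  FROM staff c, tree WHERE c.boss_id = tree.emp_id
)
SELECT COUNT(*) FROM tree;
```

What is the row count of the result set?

6

Base: emp_id=2 (Vera) at lvl 0.
Iteration 1: rows with boss_id in {2} -> Heidi (id 4, lvl 1), Nina (id 6, lvl 1), Mona (id 8, lvl 1).
Iteration 2: rows with boss_id in {4,6,8} -> Walt (id 5, lvl 2).
Iteration 3: rows with boss_id in {5} -> Pam (id 9, lvl 3).
Iteration 4: no rows with boss_id in {9}; recursion stops.
Total rows emitted: 6.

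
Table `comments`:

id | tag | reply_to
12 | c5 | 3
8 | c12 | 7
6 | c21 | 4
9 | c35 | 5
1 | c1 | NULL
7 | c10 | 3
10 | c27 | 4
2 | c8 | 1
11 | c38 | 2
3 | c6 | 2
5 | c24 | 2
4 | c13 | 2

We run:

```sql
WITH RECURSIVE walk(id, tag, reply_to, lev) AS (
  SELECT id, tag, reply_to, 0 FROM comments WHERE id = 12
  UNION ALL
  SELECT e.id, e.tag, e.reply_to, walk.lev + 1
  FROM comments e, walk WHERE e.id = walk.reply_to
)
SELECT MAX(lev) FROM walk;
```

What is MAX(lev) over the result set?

Base: id=12 (c5), reply_to=3, lev 0.
Iteration 1: join on id=3 -> c6 (id 3, reply_to=2, lev 1).
Iteration 2: join on id=2 -> c8 (id 2, reply_to=1, lev 2).
Iteration 3: join on id=1 -> c1 (id 1, reply_to=NULL, lev 3).
Iteration 4: reply_to is NULL; no match; recursion stops.
lev values: 0, 1, 2, 3; the maximum is 3.

3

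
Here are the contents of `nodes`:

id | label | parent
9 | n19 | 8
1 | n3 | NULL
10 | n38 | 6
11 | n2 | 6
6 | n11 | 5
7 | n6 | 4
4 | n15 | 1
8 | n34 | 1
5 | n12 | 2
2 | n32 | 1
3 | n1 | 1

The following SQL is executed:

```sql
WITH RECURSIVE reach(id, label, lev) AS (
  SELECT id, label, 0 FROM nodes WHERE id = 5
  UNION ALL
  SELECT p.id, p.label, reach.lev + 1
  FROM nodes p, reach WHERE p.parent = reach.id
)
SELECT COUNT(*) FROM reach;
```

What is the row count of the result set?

Base: id=5 (n12) at lev 0.
Iteration 1: rows with parent in {5} -> n11 (id 6, lev 1).
Iteration 2: rows with parent in {6} -> n38 (id 10, lev 2), n2 (id 11, lev 2).
Iteration 3: no rows with parent in {10,11}; recursion stops.
Total rows emitted: 4.

4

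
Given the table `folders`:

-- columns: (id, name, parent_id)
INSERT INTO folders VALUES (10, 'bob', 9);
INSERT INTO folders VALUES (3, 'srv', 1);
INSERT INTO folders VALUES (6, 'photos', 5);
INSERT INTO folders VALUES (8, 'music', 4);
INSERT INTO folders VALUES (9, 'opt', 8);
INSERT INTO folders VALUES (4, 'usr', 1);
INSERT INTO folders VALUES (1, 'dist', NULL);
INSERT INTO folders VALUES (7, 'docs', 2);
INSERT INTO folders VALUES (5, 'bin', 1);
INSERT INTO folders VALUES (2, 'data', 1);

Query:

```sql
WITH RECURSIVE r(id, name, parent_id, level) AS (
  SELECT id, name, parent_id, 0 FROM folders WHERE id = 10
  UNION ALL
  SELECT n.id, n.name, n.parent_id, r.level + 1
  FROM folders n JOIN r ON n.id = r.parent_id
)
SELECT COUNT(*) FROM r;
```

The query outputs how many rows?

Base: id=10 (bob), parent_id=9, level 0.
Iteration 1: join on id=9 -> opt (id 9, parent_id=8, level 1).
Iteration 2: join on id=8 -> music (id 8, parent_id=4, level 2).
Iteration 3: join on id=4 -> usr (id 4, parent_id=1, level 3).
Iteration 4: join on id=1 -> dist (id 1, parent_id=NULL, level 4).
Iteration 5: parent_id is NULL; no match; recursion stops.
Total rows emitted: 5.

5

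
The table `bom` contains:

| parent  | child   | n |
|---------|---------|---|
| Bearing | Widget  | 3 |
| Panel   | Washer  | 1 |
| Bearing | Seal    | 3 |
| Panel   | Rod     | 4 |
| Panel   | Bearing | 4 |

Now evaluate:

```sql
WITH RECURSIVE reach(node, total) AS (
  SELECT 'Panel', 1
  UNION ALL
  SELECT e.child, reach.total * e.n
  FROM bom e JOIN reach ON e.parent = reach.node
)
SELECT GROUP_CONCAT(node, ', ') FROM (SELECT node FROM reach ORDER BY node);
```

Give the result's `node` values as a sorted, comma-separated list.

Bearing, Panel, Rod, Seal, Washer, Widget

Base: (Panel, total=1).
Iteration 1: components of {Panel} -> Bearing = 1*4 = 4, Rod = 1*4 = 4, Washer = 1*1 = 1.
Iteration 2: components of {Bearing,Rod,Washer} -> Seal = 4*3 = 12, Widget = 4*3 = 12.
Iteration 3: no further components; recursion stops.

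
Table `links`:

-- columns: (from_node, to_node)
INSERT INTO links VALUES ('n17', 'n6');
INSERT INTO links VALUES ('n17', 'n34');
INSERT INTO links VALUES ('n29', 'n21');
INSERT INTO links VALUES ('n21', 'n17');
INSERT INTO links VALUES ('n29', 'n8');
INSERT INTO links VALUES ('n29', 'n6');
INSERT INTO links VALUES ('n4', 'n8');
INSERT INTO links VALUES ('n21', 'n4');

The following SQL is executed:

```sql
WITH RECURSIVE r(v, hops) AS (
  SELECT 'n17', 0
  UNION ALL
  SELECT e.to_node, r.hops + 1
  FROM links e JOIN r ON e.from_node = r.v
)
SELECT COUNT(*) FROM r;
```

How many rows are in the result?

3

Base: (n17, hops=0).
Iteration 1: edges from {n17} -> (n34, hops=1), (n6, hops=1).
Iteration 2: no outgoing edges from {n34,n6}; recursion stops.
Total rows emitted: 3.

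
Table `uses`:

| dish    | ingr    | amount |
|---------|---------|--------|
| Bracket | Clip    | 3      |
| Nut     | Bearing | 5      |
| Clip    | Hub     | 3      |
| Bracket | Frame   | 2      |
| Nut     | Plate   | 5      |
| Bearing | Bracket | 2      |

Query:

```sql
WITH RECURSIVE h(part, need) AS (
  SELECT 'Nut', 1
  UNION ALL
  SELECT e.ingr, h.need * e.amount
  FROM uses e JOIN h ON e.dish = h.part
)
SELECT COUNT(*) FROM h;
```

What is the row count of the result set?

Base: (Nut, need=1).
Iteration 1: components of {Nut} -> Bearing = 1*5 = 5, Plate = 1*5 = 5.
Iteration 2: components of {Bearing,Plate} -> Bracket = 5*2 = 10.
Iteration 3: components of {Bracket} -> Clip = 10*3 = 30, Frame = 10*2 = 20.
Iteration 4: components of {Clip,Frame} -> Hub = 30*3 = 90.
Iteration 5: no further components; recursion stops.
Total rows emitted: 7.

7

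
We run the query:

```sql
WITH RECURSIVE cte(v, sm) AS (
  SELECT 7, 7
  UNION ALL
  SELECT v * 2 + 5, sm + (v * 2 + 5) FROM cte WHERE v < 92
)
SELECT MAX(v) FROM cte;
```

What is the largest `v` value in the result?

Base: v=7, sm=7.
Iteration 1: 7 < 92 holds -> v = 7 * 2 + 5 = 19, sm = 7 + 19 = 26.
Iteration 2: 19 < 92 holds -> v = 19 * 2 + 5 = 43, sm = 26 + 43 = 69.
Iteration 3: 43 < 92 holds -> v = 43 * 2 + 5 = 91, sm = 69 + 91 = 160.
Iteration 4: 91 < 92 holds -> v = 91 * 2 + 5 = 187, sm = 160 + 187 = 347.
Iteration 5: 187 < 92 fails; recursion stops.
v values: 7, 19, 43, 91, 187; the maximum is 187.

187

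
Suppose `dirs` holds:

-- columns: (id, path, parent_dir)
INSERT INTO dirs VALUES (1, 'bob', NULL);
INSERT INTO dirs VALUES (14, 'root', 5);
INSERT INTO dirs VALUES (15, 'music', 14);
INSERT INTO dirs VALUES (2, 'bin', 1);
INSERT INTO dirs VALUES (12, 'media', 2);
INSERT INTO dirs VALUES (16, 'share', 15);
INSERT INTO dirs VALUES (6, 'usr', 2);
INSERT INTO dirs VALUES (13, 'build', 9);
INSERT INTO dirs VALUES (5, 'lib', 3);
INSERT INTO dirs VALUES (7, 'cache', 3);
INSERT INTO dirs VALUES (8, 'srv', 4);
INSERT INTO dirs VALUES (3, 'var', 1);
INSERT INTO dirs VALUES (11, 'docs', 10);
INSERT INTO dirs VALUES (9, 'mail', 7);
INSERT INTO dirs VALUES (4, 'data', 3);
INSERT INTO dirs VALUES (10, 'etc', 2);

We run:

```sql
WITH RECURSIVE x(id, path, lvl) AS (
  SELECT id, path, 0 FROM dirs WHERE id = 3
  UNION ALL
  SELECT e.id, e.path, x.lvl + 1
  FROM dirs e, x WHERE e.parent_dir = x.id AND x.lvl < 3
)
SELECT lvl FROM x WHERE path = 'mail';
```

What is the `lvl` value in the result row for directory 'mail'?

2

Base: id=3 (var) at lvl 0.
Iteration 1: rows with parent_dir in {3} -> data (id 4, lvl 1), lib (id 5, lvl 1), cache (id 7, lvl 1).
Iteration 2: rows with parent_dir in {4,5,7} -> srv (id 8, lvl 2), mail (id 9, lvl 2), root (id 14, lvl 2).
Iteration 3: rows with parent_dir in {8,9,14} -> build (id 13, lvl 3), music (id 15, lvl 3).
Iteration 4: lvl < 3 fails for all current rows; recursion stops.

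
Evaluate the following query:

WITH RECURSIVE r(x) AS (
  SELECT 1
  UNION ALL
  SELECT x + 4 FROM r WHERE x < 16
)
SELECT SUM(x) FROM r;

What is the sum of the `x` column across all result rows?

Base: x=1.
Iteration 1: 1 < 16 holds -> x = 1 + 4 = 5.
Iteration 2: 5 < 16 holds -> x = 5 + 4 = 9.
Iteration 3: 9 < 16 holds -> x = 9 + 4 = 13.
Iteration 4: 13 < 16 holds -> x = 13 + 4 = 17.
Iteration 5: 17 < 16 fails; recursion stops.
SUM(x) = 1 + 5 + 9 + 13 + 17 = 45.

45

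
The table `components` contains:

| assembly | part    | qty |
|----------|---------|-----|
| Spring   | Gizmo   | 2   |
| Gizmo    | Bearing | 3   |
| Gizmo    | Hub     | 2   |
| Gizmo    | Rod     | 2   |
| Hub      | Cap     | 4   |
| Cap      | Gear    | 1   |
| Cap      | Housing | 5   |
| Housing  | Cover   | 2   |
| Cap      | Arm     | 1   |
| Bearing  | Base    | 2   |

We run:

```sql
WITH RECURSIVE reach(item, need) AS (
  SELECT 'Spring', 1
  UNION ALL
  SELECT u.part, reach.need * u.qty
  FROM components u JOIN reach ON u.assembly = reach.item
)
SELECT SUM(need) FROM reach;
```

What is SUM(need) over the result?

Base: (Spring, need=1).
Iteration 1: components of {Spring} -> Gizmo = 1*2 = 2.
Iteration 2: components of {Gizmo} -> Bearing = 2*3 = 6, Hub = 2*2 = 4, Rod = 2*2 = 4.
Iteration 3: components of {Bearing,Hub,Rod} -> Base = 6*2 = 12, Cap = 4*4 = 16.
Iteration 4: components of {Base,Cap} -> Arm = 16*1 = 16, Gear = 16*1 = 16, Housing = 16*5 = 80.
Iteration 5: components of {Arm,Gear,Housing} -> Cover = 80*2 = 160.
Iteration 6: no further components; recursion stops.
SUM(need) = 1 + 2 + 6 + 4 + 4 + 12 + 16 + 16 + 80 + 16 + 160 = 317.

317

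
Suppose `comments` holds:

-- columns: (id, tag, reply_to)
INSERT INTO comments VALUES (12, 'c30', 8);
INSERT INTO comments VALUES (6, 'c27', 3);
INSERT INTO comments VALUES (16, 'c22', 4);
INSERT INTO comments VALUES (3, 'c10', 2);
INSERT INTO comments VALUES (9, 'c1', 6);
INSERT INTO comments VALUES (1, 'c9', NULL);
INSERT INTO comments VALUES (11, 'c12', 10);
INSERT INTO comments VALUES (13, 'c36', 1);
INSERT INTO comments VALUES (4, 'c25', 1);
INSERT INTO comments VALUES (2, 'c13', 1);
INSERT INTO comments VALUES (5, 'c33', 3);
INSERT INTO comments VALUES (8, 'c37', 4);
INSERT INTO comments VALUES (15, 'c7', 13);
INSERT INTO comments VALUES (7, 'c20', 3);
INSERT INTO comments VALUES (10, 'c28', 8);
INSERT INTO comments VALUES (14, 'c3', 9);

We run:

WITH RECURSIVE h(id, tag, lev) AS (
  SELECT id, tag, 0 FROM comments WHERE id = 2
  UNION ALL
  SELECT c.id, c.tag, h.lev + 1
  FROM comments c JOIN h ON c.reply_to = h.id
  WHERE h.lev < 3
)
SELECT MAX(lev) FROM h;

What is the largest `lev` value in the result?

3

Base: id=2 (c13) at lev 0.
Iteration 1: rows with reply_to in {2} -> c10 (id 3, lev 1).
Iteration 2: rows with reply_to in {3} -> c33 (id 5, lev 2), c27 (id 6, lev 2), c20 (id 7, lev 2).
Iteration 3: rows with reply_to in {5,6,7} -> c1 (id 9, lev 3).
Iteration 4: lev < 3 fails for all current rows; recursion stops.
lev values: 0, 1, 2, 2, 2, 3; the maximum is 3.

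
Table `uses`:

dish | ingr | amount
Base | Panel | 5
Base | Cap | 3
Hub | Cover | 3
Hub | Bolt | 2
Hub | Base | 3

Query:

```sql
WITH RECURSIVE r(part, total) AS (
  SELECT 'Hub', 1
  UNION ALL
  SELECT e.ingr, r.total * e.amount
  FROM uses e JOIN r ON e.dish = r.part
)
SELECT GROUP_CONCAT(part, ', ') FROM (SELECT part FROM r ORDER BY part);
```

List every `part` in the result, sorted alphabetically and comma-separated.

Base: (Hub, total=1).
Iteration 1: components of {Hub} -> Base = 1*3 = 3, Bolt = 1*2 = 2, Cover = 1*3 = 3.
Iteration 2: components of {Base,Bolt,Cover} -> Cap = 3*3 = 9, Panel = 3*5 = 15.
Iteration 3: no further components; recursion stops.

Base, Bolt, Cap, Cover, Hub, Panel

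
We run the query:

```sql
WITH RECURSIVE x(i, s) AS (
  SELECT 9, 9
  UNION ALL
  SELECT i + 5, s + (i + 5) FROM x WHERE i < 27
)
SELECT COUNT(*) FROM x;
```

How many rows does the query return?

Base: i=9, s=9.
Iteration 1: 9 < 27 holds -> i = 9 + 5 = 14, s = 9 + 14 = 23.
Iteration 2: 14 < 27 holds -> i = 14 + 5 = 19, s = 23 + 19 = 42.
Iteration 3: 19 < 27 holds -> i = 19 + 5 = 24, s = 42 + 24 = 66.
Iteration 4: 24 < 27 holds -> i = 24 + 5 = 29, s = 66 + 29 = 95.
Iteration 5: 29 < 27 fails; recursion stops.
Total rows emitted: 5.

5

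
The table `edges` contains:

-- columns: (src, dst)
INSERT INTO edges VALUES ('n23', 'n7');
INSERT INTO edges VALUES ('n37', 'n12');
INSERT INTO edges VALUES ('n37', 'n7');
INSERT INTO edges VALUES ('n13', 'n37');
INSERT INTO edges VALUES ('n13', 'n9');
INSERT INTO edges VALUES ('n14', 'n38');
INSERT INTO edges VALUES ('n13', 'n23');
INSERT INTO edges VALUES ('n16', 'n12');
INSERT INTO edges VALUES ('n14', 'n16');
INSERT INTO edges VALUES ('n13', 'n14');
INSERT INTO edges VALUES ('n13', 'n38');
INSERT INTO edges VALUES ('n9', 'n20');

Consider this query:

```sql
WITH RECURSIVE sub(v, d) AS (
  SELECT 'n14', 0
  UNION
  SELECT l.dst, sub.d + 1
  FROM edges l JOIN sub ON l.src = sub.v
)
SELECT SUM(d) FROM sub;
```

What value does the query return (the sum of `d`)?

Base: (n14, d=0).
Iteration 1: edges from {n14} -> (n16, d=1), (n38, d=1).
Iteration 2: edges from {n16,n38} -> (n12, d=2).
Iteration 3: no outgoing edges from {n12}; recursion stops.
SUM(d) = 0 + 1 + 1 + 2 = 4.

4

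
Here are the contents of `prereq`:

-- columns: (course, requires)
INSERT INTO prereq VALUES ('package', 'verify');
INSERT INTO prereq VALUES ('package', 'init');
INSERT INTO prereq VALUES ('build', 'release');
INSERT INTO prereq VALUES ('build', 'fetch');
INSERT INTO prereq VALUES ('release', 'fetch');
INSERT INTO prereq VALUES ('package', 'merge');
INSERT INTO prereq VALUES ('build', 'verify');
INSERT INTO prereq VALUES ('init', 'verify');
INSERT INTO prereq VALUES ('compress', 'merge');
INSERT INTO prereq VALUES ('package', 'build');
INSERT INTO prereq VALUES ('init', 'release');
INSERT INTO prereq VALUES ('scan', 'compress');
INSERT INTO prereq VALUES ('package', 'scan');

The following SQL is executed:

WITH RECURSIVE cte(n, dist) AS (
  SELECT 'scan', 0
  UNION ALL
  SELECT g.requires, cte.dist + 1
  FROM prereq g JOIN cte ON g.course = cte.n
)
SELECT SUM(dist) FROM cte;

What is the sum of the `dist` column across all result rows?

3

Base: (scan, dist=0).
Iteration 1: edges from {scan} -> (compress, dist=1).
Iteration 2: edges from {compress} -> (merge, dist=2).
Iteration 3: no outgoing edges from {merge}; recursion stops.
SUM(dist) = 0 + 1 + 2 = 3.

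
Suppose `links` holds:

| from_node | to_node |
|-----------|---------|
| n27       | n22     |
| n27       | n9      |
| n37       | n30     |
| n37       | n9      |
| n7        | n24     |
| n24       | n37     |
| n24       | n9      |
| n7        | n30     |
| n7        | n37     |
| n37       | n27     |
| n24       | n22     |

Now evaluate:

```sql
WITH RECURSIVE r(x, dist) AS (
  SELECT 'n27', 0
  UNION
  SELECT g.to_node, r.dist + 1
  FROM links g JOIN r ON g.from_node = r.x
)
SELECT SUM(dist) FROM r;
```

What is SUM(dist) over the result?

2

Base: (n27, dist=0).
Iteration 1: edges from {n27} -> (n22, dist=1), (n9, dist=1).
Iteration 2: no outgoing edges from {n22,n9}; recursion stops.
SUM(dist) = 0 + 1 + 1 = 2.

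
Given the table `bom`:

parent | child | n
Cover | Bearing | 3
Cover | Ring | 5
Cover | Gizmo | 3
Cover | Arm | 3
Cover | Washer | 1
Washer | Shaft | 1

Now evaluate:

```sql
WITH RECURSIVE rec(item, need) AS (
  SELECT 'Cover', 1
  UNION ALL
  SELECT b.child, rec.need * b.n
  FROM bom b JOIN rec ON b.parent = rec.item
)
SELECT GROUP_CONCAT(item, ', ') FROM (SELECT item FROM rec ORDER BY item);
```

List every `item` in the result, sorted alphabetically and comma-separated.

Base: (Cover, need=1).
Iteration 1: components of {Cover} -> Arm = 1*3 = 3, Bearing = 1*3 = 3, Gizmo = 1*3 = 3, Ring = 1*5 = 5, Washer = 1*1 = 1.
Iteration 2: components of {Arm,Bearing,Gizmo,Ring,Washer} -> Shaft = 1*1 = 1.
Iteration 3: no further components; recursion stops.

Arm, Bearing, Cover, Gizmo, Ring, Shaft, Washer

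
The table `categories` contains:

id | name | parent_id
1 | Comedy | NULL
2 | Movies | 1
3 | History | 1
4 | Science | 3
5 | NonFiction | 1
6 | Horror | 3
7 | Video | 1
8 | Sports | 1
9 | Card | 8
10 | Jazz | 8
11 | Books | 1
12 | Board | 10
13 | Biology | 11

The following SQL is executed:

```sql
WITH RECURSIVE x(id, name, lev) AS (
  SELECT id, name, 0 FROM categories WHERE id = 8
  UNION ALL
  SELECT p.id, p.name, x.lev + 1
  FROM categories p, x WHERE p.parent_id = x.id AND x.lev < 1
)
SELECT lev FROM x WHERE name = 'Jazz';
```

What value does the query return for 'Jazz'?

Base: id=8 (Sports) at lev 0.
Iteration 1: rows with parent_id in {8} -> Card (id 9, lev 1), Jazz (id 10, lev 1).
Iteration 2: lev < 1 fails for all current rows; recursion stops.

1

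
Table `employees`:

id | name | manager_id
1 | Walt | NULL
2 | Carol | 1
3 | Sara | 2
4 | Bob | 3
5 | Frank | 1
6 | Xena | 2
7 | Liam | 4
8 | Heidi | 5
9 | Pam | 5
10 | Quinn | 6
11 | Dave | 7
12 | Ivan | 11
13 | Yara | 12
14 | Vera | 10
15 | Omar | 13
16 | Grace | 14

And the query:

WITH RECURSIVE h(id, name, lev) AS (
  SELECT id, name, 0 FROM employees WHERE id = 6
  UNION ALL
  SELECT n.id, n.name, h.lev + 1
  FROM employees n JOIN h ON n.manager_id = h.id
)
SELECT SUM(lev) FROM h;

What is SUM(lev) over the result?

6

Base: id=6 (Xena) at lev 0.
Iteration 1: rows with manager_id in {6} -> Quinn (id 10, lev 1).
Iteration 2: rows with manager_id in {10} -> Vera (id 14, lev 2).
Iteration 3: rows with manager_id in {14} -> Grace (id 16, lev 3).
Iteration 4: no rows with manager_id in {16}; recursion stops.
SUM(lev) = 0 + 1 + 2 + 3 = 6.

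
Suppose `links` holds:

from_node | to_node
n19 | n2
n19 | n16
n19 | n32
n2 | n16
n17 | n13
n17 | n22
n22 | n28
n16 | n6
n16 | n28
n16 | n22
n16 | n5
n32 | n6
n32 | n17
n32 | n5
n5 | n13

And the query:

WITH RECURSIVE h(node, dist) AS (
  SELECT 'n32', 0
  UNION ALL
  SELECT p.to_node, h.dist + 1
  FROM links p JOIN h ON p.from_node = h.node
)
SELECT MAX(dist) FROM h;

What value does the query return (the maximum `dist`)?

3

Base: (n32, dist=0).
Iteration 1: edges from {n32} -> (n17, dist=1), (n5, dist=1), (n6, dist=1).
Iteration 2: edges from {n17,n5,n6} -> (n13, dist=2) x2, (n22, dist=2). [UNION ALL keeps all 3 new rows, including repeats]
Iteration 3: edges from {n13,n22} -> (n28, dist=3).
Iteration 4: no outgoing edges from {n28}; recursion stops.
dist values: 0, 1, 1, 1, 2, 2, 2, 3; the maximum is 3.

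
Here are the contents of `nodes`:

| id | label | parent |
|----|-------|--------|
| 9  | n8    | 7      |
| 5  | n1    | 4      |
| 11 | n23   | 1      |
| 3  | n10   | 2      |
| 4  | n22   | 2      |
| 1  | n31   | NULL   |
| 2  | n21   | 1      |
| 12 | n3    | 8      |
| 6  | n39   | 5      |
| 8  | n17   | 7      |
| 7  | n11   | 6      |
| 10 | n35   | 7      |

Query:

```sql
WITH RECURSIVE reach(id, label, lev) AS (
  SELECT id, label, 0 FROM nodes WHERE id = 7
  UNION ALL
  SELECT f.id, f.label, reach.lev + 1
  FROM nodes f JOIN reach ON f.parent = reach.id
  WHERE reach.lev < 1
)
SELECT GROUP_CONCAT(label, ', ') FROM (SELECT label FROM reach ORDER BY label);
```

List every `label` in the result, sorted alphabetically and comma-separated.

n11, n17, n35, n8

Base: id=7 (n11) at lev 0.
Iteration 1: rows with parent in {7} -> n17 (id 8, lev 1), n8 (id 9, lev 1), n35 (id 10, lev 1).
Iteration 2: lev < 1 fails for all current rows; recursion stops.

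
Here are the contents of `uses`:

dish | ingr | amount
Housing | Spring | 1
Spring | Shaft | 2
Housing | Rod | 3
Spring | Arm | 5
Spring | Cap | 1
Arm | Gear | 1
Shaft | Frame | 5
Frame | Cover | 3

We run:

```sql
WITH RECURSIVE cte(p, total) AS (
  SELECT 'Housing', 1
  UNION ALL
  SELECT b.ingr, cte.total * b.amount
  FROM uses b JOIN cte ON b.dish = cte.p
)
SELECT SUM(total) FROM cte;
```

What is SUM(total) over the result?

Base: (Housing, total=1).
Iteration 1: components of {Housing} -> Rod = 1*3 = 3, Spring = 1*1 = 1.
Iteration 2: components of {Rod,Spring} -> Arm = 1*5 = 5, Cap = 1*1 = 1, Shaft = 1*2 = 2.
Iteration 3: components of {Arm,Cap,Shaft} -> Frame = 2*5 = 10, Gear = 5*1 = 5.
Iteration 4: components of {Frame,Gear} -> Cover = 10*3 = 30.
Iteration 5: no further components; recursion stops.
SUM(total) = 1 + 1 + 3 + 2 + 5 + 1 + 10 + 5 + 30 = 58.

58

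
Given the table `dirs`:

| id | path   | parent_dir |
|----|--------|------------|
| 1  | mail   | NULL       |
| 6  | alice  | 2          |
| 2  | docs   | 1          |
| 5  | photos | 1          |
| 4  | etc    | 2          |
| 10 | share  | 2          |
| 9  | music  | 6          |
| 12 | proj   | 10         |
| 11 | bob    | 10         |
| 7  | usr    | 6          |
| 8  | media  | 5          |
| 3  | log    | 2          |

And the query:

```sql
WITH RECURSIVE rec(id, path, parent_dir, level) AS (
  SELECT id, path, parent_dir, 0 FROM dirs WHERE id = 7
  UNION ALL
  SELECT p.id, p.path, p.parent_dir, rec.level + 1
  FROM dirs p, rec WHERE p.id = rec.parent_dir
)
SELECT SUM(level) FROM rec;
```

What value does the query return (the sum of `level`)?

6

Base: id=7 (usr), parent_dir=6, level 0.
Iteration 1: join on id=6 -> alice (id 6, parent_dir=2, level 1).
Iteration 2: join on id=2 -> docs (id 2, parent_dir=1, level 2).
Iteration 3: join on id=1 -> mail (id 1, parent_dir=NULL, level 3).
Iteration 4: parent_dir is NULL; no match; recursion stops.
SUM(level) = 0 + 1 + 2 + 3 = 6.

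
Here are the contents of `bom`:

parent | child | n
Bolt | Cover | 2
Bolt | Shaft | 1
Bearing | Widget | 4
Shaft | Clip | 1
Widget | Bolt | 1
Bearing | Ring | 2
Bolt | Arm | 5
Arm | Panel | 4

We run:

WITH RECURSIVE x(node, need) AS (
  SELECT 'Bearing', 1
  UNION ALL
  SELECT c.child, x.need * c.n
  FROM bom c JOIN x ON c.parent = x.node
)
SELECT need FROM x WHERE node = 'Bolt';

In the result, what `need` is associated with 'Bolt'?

4

Base: (Bearing, need=1).
Iteration 1: components of {Bearing} -> Ring = 1*2 = 2, Widget = 1*4 = 4.
Iteration 2: components of {Ring,Widget} -> Bolt = 4*1 = 4.
Iteration 3: components of {Bolt} -> Arm = 4*5 = 20, Cover = 4*2 = 8, Shaft = 4*1 = 4.
Iteration 4: components of {Arm,Cover,Shaft} -> Clip = 4*1 = 4, Panel = 20*4 = 80.
Iteration 5: no further components; recursion stops.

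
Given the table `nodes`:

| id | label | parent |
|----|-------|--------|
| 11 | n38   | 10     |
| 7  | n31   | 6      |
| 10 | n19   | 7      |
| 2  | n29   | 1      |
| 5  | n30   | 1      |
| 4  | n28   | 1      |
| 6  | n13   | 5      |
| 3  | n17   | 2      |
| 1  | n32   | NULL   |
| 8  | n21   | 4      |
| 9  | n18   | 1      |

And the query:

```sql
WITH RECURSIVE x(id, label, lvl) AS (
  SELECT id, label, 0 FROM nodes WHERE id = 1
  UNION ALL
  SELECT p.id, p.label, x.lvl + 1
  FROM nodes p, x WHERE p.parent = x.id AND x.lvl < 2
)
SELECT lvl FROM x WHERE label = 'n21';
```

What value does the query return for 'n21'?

2

Base: id=1 (n32) at lvl 0.
Iteration 1: rows with parent in {1} -> n29 (id 2, lvl 1), n28 (id 4, lvl 1), n30 (id 5, lvl 1), n18 (id 9, lvl 1).
Iteration 2: rows with parent in {2,4,5,9} -> n17 (id 3, lvl 2), n13 (id 6, lvl 2), n21 (id 8, lvl 2).
Iteration 3: lvl < 2 fails for all current rows; recursion stops.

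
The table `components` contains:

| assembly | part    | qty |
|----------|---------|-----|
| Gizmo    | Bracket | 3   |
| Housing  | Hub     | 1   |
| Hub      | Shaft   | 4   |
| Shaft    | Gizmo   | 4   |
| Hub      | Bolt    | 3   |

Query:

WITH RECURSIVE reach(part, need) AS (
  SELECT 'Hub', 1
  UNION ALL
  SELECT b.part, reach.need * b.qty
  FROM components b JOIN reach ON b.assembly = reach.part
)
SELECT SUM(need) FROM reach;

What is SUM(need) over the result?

72

Base: (Hub, need=1).
Iteration 1: components of {Hub} -> Bolt = 1*3 = 3, Shaft = 1*4 = 4.
Iteration 2: components of {Bolt,Shaft} -> Gizmo = 4*4 = 16.
Iteration 3: components of {Gizmo} -> Bracket = 16*3 = 48.
Iteration 4: no further components; recursion stops.
SUM(need) = 1 + 4 + 3 + 16 + 48 = 72.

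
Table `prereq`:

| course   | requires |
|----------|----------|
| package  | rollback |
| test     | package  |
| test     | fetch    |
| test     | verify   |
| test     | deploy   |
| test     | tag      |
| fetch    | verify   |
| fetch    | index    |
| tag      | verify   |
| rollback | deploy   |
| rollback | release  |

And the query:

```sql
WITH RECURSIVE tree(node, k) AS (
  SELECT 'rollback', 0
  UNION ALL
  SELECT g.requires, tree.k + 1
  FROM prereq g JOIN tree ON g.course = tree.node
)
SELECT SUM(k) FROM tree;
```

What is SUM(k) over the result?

Base: (rollback, k=0).
Iteration 1: edges from {rollback} -> (deploy, k=1), (release, k=1).
Iteration 2: no outgoing edges from {deploy,release}; recursion stops.
SUM(k) = 0 + 1 + 1 = 2.

2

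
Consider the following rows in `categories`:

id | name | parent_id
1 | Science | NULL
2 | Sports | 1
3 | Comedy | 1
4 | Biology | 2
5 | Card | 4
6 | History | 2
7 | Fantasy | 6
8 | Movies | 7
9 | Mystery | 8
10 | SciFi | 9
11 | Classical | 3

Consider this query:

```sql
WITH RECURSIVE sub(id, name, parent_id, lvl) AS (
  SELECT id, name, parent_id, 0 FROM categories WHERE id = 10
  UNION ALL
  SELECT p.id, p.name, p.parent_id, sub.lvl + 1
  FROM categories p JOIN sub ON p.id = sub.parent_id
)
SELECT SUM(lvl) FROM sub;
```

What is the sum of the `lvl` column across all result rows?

21

Base: id=10 (SciFi), parent_id=9, lvl 0.
Iteration 1: join on id=9 -> Mystery (id 9, parent_id=8, lvl 1).
Iteration 2: join on id=8 -> Movies (id 8, parent_id=7, lvl 2).
Iteration 3: join on id=7 -> Fantasy (id 7, parent_id=6, lvl 3).
Iteration 4: join on id=6 -> History (id 6, parent_id=2, lvl 4).
Iteration 5: join on id=2 -> Sports (id 2, parent_id=1, lvl 5).
Iteration 6: join on id=1 -> Science (id 1, parent_id=NULL, lvl 6).
Iteration 7: parent_id is NULL; no match; recursion stops.
SUM(lvl) = 0 + 1 + 2 + 3 + 4 + 5 + 6 = 21.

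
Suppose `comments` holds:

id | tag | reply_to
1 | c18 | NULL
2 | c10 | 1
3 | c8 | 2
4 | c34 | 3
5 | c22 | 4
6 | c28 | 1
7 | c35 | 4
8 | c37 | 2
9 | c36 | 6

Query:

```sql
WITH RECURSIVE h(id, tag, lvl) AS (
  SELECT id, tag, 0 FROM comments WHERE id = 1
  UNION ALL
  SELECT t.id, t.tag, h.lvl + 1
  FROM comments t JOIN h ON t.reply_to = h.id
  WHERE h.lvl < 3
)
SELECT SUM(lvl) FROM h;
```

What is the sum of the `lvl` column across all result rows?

11

Base: id=1 (c18) at lvl 0.
Iteration 1: rows with reply_to in {1} -> c10 (id 2, lvl 1), c28 (id 6, lvl 1).
Iteration 2: rows with reply_to in {2,6} -> c8 (id 3, lvl 2), c37 (id 8, lvl 2), c36 (id 9, lvl 2).
Iteration 3: rows with reply_to in {3,8,9} -> c34 (id 4, lvl 3).
Iteration 4: lvl < 3 fails for all current rows; recursion stops.
SUM(lvl) = 0 + 1 + 1 + 2 + 2 + 2 + 3 = 11.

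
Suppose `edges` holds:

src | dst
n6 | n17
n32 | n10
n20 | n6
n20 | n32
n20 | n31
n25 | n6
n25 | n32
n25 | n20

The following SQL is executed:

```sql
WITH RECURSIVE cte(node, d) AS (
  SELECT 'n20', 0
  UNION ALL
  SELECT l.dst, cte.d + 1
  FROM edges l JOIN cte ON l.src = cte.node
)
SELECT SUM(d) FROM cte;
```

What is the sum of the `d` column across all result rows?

Base: (n20, d=0).
Iteration 1: edges from {n20} -> (n31, d=1), (n32, d=1), (n6, d=1).
Iteration 2: edges from {n31,n32,n6} -> (n10, d=2), (n17, d=2).
Iteration 3: no outgoing edges from {n10,n17}; recursion stops.
SUM(d) = 0 + 1 + 1 + 1 + 2 + 2 = 7.

7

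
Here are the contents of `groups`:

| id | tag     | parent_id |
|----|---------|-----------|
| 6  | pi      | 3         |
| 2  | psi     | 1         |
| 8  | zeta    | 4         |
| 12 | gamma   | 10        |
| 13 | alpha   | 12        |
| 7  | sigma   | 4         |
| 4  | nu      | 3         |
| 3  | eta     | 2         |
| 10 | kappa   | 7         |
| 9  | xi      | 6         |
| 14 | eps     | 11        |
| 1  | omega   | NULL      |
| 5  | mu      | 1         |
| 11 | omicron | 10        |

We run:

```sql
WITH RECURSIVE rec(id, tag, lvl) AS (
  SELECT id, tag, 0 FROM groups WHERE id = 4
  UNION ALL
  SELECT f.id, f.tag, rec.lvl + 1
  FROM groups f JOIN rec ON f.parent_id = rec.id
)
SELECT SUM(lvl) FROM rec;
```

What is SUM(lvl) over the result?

18

Base: id=4 (nu) at lvl 0.
Iteration 1: rows with parent_id in {4} -> sigma (id 7, lvl 1), zeta (id 8, lvl 1).
Iteration 2: rows with parent_id in {7,8} -> kappa (id 10, lvl 2).
Iteration 3: rows with parent_id in {10} -> omicron (id 11, lvl 3), gamma (id 12, lvl 3).
Iteration 4: rows with parent_id in {11,12} -> alpha (id 13, lvl 4), eps (id 14, lvl 4).
Iteration 5: no rows with parent_id in {13,14}; recursion stops.
SUM(lvl) = 0 + 1 + 1 + 2 + 3 + 3 + 4 + 4 = 18.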